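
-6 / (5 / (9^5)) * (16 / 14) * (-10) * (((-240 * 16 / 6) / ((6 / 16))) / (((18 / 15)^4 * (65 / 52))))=-3732480000 / 7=-533211428.57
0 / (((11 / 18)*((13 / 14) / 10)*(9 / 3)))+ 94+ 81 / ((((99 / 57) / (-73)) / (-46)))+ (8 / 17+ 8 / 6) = 156700.71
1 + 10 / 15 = 5 / 3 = 1.67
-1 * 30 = -30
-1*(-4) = 4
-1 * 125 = -125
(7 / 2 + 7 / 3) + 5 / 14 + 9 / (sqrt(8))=9*sqrt(2) / 4 + 130 / 21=9.37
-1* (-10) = 10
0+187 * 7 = 1309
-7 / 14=-1 / 2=-0.50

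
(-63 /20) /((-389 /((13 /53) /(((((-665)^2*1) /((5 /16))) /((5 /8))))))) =117 /133373847040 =0.00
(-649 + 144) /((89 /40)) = -20200 /89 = -226.97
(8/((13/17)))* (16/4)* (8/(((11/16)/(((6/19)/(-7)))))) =-417792/19019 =-21.97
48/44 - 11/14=0.31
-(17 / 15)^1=-17 / 15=-1.13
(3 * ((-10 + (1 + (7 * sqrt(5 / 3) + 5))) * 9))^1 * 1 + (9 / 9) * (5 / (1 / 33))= 57 + 63 * sqrt(15)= 301.00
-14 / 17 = -0.82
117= 117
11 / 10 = 1.10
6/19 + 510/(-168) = -1447/532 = -2.72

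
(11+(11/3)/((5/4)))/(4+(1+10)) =209/225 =0.93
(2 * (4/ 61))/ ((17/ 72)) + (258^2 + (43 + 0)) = 69072035/ 1037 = 66607.56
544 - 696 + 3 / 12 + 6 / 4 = -601 / 4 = -150.25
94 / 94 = 1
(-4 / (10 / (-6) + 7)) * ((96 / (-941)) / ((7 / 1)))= 72 / 6587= 0.01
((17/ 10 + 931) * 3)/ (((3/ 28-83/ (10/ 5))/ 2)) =-783468/ 5795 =-135.20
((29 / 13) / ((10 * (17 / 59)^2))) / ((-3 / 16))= -807592 / 56355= -14.33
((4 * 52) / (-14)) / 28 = -26 / 49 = -0.53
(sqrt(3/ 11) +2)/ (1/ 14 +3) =14*sqrt(33)/ 473 +28/ 43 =0.82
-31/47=-0.66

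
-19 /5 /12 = -19 /60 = -0.32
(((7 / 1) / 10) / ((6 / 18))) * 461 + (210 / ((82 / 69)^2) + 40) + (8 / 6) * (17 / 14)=204465473 / 176505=1158.41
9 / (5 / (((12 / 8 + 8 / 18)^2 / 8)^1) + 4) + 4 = 16493 / 3572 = 4.62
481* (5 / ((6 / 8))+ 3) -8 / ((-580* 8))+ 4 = 8097383 / 1740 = 4653.67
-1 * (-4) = 4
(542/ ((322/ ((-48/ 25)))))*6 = -19.39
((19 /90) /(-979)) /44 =-19 /3876840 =-0.00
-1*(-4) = 4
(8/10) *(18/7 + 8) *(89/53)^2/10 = 1172308/491575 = 2.38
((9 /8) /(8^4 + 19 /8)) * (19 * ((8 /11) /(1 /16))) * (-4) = -9728 /40073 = -0.24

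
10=10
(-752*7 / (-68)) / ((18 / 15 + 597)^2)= 32900 / 152083377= 0.00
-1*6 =-6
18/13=1.38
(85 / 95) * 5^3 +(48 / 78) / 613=16934277 / 151411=111.84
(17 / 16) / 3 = 17 / 48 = 0.35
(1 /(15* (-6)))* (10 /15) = -1 /135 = -0.01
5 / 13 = 0.38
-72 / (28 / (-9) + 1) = 648 / 19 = 34.11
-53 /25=-2.12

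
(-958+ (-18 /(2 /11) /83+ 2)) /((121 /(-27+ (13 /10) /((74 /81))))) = 1503693369 /7431820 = 202.33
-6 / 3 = -2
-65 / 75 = -13 / 15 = -0.87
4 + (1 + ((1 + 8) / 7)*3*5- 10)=100 / 7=14.29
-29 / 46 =-0.63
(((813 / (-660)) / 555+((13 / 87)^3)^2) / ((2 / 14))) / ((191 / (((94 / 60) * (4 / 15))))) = -12822593731367777 / 379223999863162121250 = -0.00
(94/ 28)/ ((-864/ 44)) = -0.17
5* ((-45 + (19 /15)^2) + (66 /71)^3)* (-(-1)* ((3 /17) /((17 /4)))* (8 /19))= -109758604928 /29479339515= -3.72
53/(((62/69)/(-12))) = -21942/31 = -707.81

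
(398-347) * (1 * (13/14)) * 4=1326/7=189.43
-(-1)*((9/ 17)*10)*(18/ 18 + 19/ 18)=185/ 17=10.88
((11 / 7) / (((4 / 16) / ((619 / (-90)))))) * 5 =-216.16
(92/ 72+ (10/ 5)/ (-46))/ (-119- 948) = -511/ 441738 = -0.00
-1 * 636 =-636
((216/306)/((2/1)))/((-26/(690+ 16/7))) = -14538/1547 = -9.40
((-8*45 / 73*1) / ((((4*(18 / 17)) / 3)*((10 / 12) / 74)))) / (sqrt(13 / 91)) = -22644*sqrt(7) / 73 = -820.69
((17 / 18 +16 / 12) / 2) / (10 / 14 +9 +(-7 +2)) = 287 / 1188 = 0.24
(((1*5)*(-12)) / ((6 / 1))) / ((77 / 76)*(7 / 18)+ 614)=-13680 / 840491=-0.02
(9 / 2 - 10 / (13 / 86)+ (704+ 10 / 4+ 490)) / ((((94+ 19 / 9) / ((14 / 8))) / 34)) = 702.56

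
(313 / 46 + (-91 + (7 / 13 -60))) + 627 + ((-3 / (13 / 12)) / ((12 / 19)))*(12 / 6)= 283795 / 598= 474.57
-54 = -54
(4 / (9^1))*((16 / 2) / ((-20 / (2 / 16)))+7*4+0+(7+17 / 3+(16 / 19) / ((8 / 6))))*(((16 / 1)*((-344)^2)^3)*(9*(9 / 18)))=623377288324714594304 / 285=2187288730963910857.21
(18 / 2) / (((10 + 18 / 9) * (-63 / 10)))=-5 / 42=-0.12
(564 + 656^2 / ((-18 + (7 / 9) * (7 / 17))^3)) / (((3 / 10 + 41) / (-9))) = -24741560984472 / 233552120975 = -105.94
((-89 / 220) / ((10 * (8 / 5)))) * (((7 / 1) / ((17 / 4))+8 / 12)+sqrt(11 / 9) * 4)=-0.17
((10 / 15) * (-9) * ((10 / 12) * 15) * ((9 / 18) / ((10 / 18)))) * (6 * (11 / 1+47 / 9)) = -6570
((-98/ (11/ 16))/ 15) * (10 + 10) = -6272/ 33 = -190.06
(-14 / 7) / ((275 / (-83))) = 166 / 275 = 0.60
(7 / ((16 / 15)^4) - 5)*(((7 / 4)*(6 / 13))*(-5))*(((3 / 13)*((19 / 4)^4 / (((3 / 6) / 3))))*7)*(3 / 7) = -9862735634325 / 2835349504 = -3478.49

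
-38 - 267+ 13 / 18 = -5477 / 18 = -304.28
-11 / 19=-0.58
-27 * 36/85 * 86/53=-83592/4505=-18.56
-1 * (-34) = 34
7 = 7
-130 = -130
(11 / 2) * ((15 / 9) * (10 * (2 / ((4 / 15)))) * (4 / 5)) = 550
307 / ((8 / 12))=921 / 2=460.50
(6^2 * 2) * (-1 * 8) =-576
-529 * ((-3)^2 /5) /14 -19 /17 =-82267 /1190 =-69.13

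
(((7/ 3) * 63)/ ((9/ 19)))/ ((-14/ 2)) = -44.33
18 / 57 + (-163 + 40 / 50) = -15379 / 95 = -161.88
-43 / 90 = -0.48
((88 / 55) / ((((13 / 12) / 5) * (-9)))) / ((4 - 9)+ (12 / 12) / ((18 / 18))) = 8 / 39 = 0.21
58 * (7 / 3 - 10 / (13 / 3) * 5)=-20822 / 39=-533.90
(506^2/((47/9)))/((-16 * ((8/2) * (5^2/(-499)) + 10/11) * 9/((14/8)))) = -2459417807/2925280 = -840.75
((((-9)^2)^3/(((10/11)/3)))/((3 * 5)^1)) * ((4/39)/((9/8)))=10659.10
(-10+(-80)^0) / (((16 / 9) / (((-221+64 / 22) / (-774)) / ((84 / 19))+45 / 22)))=-411393 / 38528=-10.68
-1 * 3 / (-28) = 3 / 28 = 0.11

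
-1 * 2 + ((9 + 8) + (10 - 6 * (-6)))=61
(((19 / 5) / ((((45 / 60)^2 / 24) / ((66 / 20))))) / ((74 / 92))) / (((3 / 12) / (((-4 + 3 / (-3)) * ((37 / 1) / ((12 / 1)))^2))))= -5691488 / 45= -126477.51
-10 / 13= -0.77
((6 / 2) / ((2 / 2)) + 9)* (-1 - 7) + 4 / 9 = -860 / 9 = -95.56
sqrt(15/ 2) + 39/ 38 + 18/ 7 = sqrt(30)/ 2 + 957/ 266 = 6.34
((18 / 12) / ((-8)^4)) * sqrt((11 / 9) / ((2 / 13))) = sqrt(286) / 16384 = 0.00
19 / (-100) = -19 / 100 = -0.19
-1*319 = -319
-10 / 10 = -1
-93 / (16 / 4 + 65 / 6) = -558 / 89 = -6.27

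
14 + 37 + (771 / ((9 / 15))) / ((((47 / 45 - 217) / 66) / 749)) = -1429012716 / 4859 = -294096.05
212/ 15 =14.13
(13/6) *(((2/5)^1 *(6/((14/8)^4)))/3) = 6656/36015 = 0.18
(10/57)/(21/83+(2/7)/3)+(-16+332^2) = 1271034674/11533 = 110208.50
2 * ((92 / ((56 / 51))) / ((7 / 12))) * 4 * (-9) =-506736 / 49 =-10341.55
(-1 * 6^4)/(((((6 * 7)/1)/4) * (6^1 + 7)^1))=-864/91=-9.49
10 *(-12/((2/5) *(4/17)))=-1275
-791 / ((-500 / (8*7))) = 11074 / 125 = 88.59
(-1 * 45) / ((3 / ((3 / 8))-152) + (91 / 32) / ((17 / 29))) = 24480 / 75697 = 0.32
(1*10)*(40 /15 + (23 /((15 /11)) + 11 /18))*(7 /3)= 12691 /27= 470.04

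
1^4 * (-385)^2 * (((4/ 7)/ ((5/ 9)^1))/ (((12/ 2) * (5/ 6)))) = 30492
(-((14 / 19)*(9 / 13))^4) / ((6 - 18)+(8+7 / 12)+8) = -3024568512 / 204715394455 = -0.01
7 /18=0.39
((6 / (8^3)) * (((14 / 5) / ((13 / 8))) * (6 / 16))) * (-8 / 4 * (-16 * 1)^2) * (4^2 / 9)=-448 / 65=-6.89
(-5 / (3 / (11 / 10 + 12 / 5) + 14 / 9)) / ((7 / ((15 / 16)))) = -675 / 2432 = -0.28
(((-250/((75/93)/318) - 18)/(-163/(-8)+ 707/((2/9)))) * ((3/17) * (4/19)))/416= -295794/107557385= -0.00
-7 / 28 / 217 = -1 / 868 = -0.00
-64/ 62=-32/ 31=-1.03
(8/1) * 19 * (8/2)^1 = 608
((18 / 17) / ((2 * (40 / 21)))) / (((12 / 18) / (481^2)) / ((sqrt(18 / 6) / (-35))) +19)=918271809 * sqrt(3) / 35478086174376316 +5189905794907197 / 354780861743763160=0.01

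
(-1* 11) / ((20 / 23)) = -253 / 20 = -12.65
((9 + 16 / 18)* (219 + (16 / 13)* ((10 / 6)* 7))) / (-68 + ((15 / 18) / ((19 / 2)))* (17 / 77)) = -33.95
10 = 10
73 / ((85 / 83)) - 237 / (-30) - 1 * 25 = 9211 / 170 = 54.18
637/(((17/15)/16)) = 152880/17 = 8992.94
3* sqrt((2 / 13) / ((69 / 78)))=6* sqrt(23) / 23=1.25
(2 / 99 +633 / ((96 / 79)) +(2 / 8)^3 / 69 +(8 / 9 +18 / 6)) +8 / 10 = 127661509 / 242880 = 525.62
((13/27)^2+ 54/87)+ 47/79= 2417444/1670139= 1.45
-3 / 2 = -1.50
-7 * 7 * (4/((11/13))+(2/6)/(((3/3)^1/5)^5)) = -1692019/33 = -51273.30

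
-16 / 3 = -5.33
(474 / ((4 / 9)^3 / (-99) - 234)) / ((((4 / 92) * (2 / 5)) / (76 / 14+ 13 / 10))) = -185293340991 / 236433092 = -783.70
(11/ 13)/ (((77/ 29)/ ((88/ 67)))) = 2552/ 6097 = 0.42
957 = 957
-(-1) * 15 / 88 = 15 / 88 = 0.17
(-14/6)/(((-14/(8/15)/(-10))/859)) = -6872/9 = -763.56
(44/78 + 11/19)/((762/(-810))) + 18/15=-2361/156845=-0.02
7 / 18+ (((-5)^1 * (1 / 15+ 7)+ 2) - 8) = -737 / 18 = -40.94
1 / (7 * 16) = 1 / 112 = 0.01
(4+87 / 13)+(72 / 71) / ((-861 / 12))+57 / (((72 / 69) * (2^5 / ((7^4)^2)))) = 667344101356041 / 67814656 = 9840706.14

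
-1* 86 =-86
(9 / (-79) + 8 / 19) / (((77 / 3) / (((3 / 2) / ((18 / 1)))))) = 461 / 462308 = 0.00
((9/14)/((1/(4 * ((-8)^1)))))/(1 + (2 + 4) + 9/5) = -180/77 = -2.34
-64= -64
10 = 10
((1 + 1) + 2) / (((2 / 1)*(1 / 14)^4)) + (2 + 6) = 76840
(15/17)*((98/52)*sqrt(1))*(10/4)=4.16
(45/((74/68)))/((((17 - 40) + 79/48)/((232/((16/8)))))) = -224.63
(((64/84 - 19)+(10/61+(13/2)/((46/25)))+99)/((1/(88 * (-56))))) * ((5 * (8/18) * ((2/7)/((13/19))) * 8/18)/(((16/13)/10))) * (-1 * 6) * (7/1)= 6656965673600/113643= 58577876.98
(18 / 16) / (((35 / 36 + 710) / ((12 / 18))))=27 / 25595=0.00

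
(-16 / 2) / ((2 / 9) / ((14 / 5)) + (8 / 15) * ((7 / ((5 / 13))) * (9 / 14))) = -12600 / 9953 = -1.27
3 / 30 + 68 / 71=751 / 710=1.06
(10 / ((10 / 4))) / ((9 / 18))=8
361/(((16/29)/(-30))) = -157035/8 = -19629.38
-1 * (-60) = 60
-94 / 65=-1.45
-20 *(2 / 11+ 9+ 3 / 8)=-4205 / 22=-191.14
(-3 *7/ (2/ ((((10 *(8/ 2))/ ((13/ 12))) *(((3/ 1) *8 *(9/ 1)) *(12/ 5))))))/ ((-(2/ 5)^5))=19626923.08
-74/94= -37/47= -0.79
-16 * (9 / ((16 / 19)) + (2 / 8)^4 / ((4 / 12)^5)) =-2979 / 16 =-186.19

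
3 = 3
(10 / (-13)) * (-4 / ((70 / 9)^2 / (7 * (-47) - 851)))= -38232 / 637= -60.02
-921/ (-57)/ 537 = 307/ 10203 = 0.03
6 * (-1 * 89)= -534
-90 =-90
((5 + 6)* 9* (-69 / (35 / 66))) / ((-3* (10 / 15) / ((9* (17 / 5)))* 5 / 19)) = 655304661 / 875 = 748919.61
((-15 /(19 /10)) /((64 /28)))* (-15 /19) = 7875 /2888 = 2.73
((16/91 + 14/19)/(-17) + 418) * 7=12284696/4199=2925.62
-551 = -551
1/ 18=0.06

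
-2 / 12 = -1 / 6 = -0.17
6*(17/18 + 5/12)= 49/6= 8.17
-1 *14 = -14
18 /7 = 2.57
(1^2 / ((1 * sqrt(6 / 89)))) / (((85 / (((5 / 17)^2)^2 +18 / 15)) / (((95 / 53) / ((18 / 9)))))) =9580769 * sqrt(534) / 4515145260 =0.05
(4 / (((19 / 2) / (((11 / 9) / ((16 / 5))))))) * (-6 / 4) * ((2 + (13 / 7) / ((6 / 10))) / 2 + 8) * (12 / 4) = -24365 / 3192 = -7.63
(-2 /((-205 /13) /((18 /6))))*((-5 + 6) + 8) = 702 /205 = 3.42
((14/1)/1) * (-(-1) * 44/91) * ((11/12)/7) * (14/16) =121/156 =0.78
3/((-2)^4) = 3/16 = 0.19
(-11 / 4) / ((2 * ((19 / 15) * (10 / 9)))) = -297 / 304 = -0.98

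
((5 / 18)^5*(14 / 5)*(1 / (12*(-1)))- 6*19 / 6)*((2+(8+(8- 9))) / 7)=-215415127 / 8817984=-24.43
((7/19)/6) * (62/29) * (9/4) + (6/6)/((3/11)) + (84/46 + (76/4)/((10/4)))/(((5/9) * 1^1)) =79569947/3801900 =20.93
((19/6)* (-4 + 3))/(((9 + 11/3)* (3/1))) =-1/12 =-0.08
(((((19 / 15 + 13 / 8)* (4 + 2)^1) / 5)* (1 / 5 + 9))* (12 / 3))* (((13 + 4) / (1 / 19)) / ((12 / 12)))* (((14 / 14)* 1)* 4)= 20622904 / 125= 164983.23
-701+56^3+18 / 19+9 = 3323574 / 19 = 174924.95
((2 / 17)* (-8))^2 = 0.89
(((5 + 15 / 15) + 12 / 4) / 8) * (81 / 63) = 81 / 56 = 1.45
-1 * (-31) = 31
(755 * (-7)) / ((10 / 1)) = -1057 / 2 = -528.50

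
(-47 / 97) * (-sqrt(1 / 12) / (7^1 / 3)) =47 * sqrt(3) / 1358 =0.06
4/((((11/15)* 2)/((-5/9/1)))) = -50/33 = -1.52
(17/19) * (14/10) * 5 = 119/19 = 6.26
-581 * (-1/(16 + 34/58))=16849/481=35.03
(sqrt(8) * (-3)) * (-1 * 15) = 90 * sqrt(2) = 127.28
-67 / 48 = -1.40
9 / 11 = 0.82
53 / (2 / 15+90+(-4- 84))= 795 / 32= 24.84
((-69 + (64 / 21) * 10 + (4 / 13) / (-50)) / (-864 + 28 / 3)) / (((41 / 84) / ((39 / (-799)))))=-2366703 / 524962975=-0.00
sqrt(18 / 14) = 3*sqrt(7) / 7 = 1.13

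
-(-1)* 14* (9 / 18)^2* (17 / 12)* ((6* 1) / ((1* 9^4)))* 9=119 / 2916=0.04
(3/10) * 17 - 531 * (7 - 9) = 10671/10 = 1067.10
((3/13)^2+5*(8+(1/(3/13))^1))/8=7823/1014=7.71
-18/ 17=-1.06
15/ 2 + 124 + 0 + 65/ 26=134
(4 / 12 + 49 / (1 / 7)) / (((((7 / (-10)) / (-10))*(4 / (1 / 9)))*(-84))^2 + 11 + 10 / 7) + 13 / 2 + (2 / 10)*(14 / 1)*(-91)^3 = -12412529073764987 / 5882736690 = -2109992.29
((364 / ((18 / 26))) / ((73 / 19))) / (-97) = -89908 / 63729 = -1.41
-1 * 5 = -5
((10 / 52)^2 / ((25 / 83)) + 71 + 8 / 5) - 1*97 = -82057 / 3380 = -24.28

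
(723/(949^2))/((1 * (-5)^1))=-723/4503005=-0.00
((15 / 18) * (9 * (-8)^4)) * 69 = 2119680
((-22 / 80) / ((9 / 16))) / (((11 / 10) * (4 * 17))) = -0.01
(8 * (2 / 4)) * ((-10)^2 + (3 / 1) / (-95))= 37988 / 95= 399.87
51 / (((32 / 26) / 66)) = 21879 / 8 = 2734.88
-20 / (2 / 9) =-90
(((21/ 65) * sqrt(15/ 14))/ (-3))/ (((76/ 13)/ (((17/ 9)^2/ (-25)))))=289 * sqrt(210)/ 1539000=0.00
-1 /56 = -0.02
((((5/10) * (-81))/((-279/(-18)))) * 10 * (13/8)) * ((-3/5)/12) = 1053/496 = 2.12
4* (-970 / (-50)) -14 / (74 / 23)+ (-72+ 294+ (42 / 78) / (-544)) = 386278417 / 1308320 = 295.25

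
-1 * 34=-34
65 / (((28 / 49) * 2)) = 56.88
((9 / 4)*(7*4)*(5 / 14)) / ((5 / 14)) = 63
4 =4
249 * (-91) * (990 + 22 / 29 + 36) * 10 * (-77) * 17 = 8831749486560 / 29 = 304543085743.45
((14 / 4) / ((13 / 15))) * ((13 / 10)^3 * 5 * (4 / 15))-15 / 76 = 11051 / 950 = 11.63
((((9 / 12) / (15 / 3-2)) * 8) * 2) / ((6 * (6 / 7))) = 7 / 9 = 0.78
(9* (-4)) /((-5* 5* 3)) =12 /25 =0.48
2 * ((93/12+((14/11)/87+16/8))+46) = 213467/1914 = 111.53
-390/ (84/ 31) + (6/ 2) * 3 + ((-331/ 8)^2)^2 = 84021420375/ 28672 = 2930434.58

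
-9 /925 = -0.01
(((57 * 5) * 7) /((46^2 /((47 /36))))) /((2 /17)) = 531335 /50784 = 10.46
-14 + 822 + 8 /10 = 4044 /5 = 808.80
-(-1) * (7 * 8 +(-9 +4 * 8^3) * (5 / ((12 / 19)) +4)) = 292249 / 12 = 24354.08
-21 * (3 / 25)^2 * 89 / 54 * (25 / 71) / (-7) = 89 / 3550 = 0.03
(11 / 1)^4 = 14641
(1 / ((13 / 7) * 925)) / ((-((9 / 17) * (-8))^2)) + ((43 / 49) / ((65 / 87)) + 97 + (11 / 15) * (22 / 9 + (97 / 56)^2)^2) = 3446000047027399 / 28737134899200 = 119.91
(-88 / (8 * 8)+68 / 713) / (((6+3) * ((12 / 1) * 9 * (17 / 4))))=-811 / 2618136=-0.00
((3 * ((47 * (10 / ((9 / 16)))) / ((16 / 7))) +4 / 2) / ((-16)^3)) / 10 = -103 / 3840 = -0.03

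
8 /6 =4 /3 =1.33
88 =88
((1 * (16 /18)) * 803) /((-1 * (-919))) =6424 /8271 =0.78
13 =13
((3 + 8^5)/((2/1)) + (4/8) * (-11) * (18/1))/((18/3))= 32573/12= 2714.42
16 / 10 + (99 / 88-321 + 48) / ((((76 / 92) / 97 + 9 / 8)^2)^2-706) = 9463091323569026536 / 4764912792102147185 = 1.99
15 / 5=3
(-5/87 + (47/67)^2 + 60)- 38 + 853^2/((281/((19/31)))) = 5475412461377/3402020073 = 1609.46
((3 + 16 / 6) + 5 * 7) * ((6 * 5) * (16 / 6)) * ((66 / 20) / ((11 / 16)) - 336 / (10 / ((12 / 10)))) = -577792 / 5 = -115558.40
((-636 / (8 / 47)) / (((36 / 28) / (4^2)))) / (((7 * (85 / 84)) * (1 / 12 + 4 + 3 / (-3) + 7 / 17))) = -6695808 / 3565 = -1878.21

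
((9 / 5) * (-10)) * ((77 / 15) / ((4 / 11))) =-2541 / 10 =-254.10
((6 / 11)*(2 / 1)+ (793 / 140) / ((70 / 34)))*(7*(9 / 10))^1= 1863819 / 77000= 24.21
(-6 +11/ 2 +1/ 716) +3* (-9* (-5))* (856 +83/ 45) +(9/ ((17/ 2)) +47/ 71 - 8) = 100077670045/ 864212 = 115802.22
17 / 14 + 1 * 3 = 4.21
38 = 38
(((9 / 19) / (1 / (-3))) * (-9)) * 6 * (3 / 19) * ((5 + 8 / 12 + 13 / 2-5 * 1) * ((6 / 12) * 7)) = 303.92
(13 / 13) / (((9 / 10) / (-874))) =-8740 / 9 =-971.11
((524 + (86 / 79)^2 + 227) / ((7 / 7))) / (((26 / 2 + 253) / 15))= 3706095 / 87374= 42.42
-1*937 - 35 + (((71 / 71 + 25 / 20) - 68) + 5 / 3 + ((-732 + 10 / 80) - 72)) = -44159 / 24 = -1839.96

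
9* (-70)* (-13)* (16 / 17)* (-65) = -8517600 / 17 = -501035.29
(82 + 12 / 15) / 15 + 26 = 788 / 25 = 31.52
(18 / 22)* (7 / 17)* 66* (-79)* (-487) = 14542794 / 17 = 855458.47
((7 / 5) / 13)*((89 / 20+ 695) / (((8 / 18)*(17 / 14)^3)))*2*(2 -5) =-567.95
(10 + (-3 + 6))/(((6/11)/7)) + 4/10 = 5017/30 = 167.23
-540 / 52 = -135 / 13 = -10.38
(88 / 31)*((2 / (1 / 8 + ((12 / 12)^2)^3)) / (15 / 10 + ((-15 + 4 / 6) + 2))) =-2816 / 6045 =-0.47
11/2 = 5.50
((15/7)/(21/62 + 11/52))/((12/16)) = 32240/6209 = 5.19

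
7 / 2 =3.50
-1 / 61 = -0.02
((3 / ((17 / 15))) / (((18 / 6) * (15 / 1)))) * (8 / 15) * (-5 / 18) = -4 / 459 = -0.01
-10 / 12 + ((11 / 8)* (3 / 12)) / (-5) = -433 / 480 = -0.90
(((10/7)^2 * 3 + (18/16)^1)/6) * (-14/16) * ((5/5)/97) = -947/86912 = -0.01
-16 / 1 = -16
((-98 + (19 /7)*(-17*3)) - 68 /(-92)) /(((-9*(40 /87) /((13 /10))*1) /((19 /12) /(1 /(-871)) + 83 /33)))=-433239215149 /4250400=-101929.05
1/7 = 0.14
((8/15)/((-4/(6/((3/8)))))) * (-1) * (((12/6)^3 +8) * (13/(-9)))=-6656/135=-49.30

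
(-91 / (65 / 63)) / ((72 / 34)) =-833 / 20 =-41.65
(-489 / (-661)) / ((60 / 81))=13203 / 13220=1.00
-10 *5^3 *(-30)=37500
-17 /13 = -1.31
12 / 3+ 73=77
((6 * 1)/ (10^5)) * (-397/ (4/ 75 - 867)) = 3573/ 130042000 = 0.00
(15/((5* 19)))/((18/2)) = 1/57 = 0.02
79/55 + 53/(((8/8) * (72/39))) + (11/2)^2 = 79721/1320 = 60.39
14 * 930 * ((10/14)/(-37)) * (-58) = 539400/37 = 14578.38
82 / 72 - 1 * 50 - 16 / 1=-64.86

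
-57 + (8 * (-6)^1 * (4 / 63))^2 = -21041 / 441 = -47.71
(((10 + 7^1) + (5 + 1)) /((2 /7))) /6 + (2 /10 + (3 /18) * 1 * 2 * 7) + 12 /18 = 997 /60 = 16.62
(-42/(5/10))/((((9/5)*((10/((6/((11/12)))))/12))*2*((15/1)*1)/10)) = -122.18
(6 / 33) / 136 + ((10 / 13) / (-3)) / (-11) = 719 / 29172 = 0.02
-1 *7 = -7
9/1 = 9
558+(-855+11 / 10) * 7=-54193 / 10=-5419.30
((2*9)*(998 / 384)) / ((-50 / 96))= -4491 / 50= -89.82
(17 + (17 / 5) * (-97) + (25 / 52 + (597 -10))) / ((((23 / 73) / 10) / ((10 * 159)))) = 4144685595 / 299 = 13861824.73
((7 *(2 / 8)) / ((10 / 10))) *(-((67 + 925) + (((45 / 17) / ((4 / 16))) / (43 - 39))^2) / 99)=-2020991 / 114444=-17.66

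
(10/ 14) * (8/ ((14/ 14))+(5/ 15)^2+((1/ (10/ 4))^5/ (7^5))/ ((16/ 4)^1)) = 3834096947/ 661775625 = 5.79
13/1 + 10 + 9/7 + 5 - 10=135/7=19.29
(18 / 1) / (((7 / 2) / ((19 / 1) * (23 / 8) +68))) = 8829 / 14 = 630.64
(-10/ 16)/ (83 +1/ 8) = -0.01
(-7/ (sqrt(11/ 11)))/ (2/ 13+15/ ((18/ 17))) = -546/ 1117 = -0.49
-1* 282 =-282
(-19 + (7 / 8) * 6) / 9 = -55 / 36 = -1.53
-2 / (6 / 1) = -1 / 3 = -0.33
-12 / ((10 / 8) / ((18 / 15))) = -288 / 25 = -11.52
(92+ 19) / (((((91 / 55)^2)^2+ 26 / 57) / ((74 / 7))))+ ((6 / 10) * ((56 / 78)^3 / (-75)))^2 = 18119435101726315226734862 / 122761962737913309890625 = 147.60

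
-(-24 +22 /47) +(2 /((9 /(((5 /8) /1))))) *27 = 5129 /188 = 27.28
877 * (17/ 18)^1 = 14909/ 18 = 828.28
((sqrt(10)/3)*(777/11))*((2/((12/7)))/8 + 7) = 88837*sqrt(10)/528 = 532.06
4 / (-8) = -1 / 2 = -0.50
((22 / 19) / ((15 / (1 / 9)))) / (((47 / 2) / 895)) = 7876 / 24111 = 0.33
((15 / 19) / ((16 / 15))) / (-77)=-225 / 23408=-0.01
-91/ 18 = -5.06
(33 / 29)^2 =1089 / 841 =1.29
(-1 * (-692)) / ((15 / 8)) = 5536 / 15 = 369.07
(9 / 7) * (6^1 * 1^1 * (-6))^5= -544195584 / 7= -77742226.29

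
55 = 55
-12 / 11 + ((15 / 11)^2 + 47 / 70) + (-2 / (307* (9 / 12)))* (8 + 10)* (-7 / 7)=4151039 / 2600290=1.60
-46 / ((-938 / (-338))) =-7774 / 469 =-16.58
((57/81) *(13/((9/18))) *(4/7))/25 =1976/4725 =0.42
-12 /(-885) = 4 /295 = 0.01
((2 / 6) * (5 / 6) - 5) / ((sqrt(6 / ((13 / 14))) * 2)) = -85 * sqrt(273) / 1512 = -0.93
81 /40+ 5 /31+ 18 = 20.19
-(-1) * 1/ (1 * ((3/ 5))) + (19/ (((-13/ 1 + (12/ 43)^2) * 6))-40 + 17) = -1031145/ 47786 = -21.58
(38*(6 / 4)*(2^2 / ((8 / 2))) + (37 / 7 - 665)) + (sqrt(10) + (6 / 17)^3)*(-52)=-20806571 / 34391 - 52*sqrt(10)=-769.44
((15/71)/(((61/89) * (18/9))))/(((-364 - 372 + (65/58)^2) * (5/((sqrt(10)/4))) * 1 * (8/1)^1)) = -74849 * sqrt(10)/57092489328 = -0.00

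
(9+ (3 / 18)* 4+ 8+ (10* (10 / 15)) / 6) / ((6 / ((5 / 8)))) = 845 / 432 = 1.96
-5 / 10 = -1 / 2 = -0.50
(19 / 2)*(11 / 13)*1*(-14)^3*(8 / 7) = -327712 / 13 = -25208.62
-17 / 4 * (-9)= 153 / 4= 38.25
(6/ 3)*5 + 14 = 24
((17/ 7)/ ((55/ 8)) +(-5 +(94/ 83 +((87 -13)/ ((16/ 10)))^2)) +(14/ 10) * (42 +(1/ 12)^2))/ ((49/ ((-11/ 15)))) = -32.84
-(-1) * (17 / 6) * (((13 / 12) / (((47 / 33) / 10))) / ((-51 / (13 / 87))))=-9295 / 147204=-0.06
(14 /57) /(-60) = -7 /1710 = -0.00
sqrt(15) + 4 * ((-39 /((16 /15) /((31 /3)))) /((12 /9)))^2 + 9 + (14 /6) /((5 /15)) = sqrt(15) + 328894609 /1024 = 321190.01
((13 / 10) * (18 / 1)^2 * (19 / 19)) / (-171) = -234 / 95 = -2.46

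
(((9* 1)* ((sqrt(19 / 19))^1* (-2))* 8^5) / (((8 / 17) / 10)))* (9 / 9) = -12533760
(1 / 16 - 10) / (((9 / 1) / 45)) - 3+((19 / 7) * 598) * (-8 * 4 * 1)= -5823245 / 112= -51993.26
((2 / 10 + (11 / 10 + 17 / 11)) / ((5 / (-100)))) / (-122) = 313 / 671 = 0.47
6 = 6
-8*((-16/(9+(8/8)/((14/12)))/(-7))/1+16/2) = -4544/69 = -65.86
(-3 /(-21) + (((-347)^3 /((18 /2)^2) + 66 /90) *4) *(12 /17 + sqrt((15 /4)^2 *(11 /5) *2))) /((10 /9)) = -104454659 *sqrt(110) /75 -23397841321 /17850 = -15917866.18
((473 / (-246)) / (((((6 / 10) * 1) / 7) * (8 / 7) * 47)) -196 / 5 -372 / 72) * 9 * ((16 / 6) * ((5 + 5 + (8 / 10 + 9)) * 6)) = -6151415787 / 48175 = -127688.96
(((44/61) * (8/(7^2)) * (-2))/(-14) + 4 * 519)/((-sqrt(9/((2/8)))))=-21718250/62769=-346.00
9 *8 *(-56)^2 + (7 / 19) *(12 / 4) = 4290069 / 19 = 225793.11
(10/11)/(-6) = -0.15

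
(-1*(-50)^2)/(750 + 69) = -2500/819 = -3.05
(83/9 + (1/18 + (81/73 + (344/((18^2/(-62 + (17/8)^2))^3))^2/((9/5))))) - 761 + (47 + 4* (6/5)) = -2843084748712779851156870431463/4080424110361545671536803840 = -696.76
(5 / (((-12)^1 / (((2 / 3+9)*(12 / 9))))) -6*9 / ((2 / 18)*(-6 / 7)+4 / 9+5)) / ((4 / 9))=-140719 / 4044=-34.80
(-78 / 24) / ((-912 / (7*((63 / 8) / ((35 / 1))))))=0.01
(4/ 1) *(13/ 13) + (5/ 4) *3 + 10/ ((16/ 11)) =14.62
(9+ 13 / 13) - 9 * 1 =1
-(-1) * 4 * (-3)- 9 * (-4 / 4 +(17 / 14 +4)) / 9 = -227 / 14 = -16.21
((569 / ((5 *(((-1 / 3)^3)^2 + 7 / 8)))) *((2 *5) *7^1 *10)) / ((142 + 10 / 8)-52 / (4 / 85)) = -1858308480 / 19662017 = -94.51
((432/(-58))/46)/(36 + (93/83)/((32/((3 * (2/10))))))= -53120/11817239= -0.00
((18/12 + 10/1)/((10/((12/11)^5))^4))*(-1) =-2755514994571622744064/420468746832850005750625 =-0.01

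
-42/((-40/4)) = 21/5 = 4.20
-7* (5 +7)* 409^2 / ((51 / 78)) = -365341704 / 17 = -21490688.47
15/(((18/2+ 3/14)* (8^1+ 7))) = 14/129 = 0.11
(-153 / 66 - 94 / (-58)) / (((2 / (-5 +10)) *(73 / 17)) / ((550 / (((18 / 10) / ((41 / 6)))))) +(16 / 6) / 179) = -104099128125 / 2346207532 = -44.37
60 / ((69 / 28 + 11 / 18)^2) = 762048 / 120125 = 6.34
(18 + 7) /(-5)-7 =-12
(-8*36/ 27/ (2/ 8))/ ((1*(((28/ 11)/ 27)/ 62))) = -196416/ 7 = -28059.43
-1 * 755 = -755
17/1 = 17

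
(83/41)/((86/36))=1494/1763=0.85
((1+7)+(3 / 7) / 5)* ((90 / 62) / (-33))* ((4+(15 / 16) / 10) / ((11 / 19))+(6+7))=-5998185 / 840224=-7.14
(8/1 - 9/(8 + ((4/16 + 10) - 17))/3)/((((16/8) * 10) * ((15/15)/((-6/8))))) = -21/100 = -0.21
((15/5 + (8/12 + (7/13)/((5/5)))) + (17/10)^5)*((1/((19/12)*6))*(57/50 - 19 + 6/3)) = -4378239803/142500000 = -30.72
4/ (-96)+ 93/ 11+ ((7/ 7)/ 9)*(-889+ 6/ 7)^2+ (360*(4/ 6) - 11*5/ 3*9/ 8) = 87871.98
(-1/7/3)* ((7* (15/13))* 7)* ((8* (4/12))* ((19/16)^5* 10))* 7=-3033221275/2555904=-1186.75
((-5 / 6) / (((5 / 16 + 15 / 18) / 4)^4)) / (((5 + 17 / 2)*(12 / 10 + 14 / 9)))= -3.33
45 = 45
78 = 78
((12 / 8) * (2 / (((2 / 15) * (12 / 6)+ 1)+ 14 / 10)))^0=1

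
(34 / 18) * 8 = 136 / 9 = 15.11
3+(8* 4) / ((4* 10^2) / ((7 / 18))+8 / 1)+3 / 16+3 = 90241 / 14512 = 6.22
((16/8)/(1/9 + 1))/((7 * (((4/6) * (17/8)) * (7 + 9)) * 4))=27/9520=0.00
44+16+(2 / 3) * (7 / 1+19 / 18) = 1765 / 27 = 65.37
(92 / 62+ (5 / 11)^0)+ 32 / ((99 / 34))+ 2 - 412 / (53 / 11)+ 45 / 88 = -90468913 / 1301256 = -69.52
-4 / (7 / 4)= -16 / 7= -2.29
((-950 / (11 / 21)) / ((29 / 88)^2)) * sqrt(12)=-28089600 * sqrt(3) / 841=-57850.91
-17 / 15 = -1.13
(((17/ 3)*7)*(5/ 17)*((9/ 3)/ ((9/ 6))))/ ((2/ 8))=280/ 3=93.33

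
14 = 14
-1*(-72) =72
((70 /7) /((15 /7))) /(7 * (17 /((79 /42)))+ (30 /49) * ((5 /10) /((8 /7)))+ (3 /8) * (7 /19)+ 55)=147098 /3740655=0.04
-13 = -13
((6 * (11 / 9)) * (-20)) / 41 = -440 / 123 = -3.58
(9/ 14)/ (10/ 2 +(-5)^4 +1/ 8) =36/ 35287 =0.00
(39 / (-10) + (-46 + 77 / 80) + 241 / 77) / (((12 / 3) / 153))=-8634555 / 4928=-1752.14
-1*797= -797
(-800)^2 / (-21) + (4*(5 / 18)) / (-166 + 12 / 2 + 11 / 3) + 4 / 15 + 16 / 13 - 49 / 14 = -1858255863 / 60970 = -30478.20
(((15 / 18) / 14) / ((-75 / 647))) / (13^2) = -647 / 212940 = -0.00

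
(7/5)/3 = 7/15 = 0.47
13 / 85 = 0.15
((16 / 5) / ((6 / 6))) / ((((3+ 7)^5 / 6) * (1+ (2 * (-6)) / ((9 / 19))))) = -9 / 1140625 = -0.00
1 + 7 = 8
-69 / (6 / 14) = -161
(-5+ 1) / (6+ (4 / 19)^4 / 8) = -0.67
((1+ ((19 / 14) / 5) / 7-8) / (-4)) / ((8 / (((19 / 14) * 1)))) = 64809 / 219520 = 0.30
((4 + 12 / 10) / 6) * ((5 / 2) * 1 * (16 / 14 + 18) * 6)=1742 / 7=248.86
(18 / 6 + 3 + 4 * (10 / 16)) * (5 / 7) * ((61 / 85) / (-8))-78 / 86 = -1.45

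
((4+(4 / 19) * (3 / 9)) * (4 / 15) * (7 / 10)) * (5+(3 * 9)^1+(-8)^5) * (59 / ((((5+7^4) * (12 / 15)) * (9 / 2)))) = -522772096 / 3085695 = -169.42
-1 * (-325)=325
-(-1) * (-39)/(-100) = 39/100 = 0.39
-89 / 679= -0.13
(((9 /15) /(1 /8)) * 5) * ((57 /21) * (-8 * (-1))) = 521.14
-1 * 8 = -8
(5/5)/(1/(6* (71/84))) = 71/14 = 5.07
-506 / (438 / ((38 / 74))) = -4807 / 8103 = -0.59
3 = 3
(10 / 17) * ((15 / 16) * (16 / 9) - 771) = -452.55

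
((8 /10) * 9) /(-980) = -9 /1225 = -0.01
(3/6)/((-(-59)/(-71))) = -71/118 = -0.60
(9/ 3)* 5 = 15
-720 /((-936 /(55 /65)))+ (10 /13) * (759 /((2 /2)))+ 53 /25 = 2478457 /4225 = 586.62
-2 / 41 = -0.05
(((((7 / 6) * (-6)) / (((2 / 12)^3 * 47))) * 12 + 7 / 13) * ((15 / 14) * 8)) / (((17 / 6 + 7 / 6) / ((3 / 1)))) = -1514205 / 611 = -2478.24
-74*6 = -444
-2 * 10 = -20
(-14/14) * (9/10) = -9/10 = -0.90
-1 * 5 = -5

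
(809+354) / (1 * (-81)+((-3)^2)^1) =-1163 / 72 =-16.15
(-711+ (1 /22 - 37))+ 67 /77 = -115051 /154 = -747.08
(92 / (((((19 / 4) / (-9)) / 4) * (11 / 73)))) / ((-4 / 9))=2175984 / 209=10411.41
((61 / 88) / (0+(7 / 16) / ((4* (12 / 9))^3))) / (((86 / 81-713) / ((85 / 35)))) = -25485312 / 31082513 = -0.82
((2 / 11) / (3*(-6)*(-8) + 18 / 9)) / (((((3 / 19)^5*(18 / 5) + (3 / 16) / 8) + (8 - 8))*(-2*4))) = -198087920 / 30274189671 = -0.01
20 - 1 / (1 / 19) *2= -18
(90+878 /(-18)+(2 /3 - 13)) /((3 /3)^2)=260 /9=28.89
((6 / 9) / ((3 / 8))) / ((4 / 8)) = 32 / 9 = 3.56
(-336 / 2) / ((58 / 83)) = -6972 / 29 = -240.41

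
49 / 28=7 / 4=1.75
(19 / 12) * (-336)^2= 178752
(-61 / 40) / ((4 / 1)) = -61 / 160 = -0.38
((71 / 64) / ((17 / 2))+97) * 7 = 369873 / 544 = 679.91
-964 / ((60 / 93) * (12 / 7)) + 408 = -27817 / 60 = -463.62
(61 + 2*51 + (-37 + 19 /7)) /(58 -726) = -901 /4676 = -0.19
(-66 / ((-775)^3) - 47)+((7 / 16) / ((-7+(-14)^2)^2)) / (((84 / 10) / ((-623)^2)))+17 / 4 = -42.18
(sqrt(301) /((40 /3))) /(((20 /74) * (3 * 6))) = 37 * sqrt(301) /2400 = 0.27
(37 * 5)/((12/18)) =555/2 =277.50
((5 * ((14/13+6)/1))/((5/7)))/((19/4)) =2576/247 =10.43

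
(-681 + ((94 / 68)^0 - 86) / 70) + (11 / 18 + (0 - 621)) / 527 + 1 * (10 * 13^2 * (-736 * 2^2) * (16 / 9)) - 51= -293690031172 / 33201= -8845818.84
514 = 514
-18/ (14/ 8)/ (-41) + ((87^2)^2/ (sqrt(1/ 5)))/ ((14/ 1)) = 72/ 287 + 57289761*sqrt(5)/ 14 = 9150271.68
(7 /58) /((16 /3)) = 21 /928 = 0.02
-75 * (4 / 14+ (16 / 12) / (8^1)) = -475 / 14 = -33.93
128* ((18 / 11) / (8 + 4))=192 / 11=17.45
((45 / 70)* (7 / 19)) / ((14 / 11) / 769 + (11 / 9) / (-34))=-11648043 / 1686535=-6.91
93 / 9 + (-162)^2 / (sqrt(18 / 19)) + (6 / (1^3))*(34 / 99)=409 / 33 + 4374*sqrt(38)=26975.54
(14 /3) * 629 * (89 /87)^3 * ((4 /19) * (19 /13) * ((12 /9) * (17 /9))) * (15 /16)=527676346190 /231134553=2282.98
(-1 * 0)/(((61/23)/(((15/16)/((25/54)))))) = 0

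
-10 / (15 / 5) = -10 / 3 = -3.33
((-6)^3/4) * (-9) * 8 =3888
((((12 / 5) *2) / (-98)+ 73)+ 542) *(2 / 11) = 301326 / 2695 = 111.81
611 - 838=-227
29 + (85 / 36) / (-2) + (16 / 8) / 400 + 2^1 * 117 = 117821 / 450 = 261.82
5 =5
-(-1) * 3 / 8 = 0.38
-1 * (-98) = 98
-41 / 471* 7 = -0.61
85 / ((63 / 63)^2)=85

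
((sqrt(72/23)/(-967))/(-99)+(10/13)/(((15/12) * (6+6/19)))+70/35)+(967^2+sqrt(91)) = 2 * sqrt(46)/733953+sqrt(91)+182342764/195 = 935100.64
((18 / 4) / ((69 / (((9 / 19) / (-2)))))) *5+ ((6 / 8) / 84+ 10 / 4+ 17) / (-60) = -236329 / 587328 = -0.40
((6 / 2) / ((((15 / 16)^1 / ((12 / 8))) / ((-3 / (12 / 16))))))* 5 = -96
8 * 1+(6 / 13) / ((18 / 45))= 119 / 13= 9.15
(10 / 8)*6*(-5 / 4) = -75 / 8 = -9.38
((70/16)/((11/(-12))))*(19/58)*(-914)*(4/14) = 130245/319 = 408.29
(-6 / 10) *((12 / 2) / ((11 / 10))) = -36 / 11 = -3.27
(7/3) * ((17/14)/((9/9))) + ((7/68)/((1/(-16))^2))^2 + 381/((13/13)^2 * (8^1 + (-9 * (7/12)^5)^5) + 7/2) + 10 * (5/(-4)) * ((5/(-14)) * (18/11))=9087176296740603978640495610422/12313457985873320355004100175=737.99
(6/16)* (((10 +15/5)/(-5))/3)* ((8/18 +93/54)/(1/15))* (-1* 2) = 169/8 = 21.12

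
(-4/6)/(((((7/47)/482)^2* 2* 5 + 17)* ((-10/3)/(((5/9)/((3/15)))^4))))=20047020156250/28620603043191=0.70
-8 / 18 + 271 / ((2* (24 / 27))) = 21887 / 144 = 151.99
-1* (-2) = 2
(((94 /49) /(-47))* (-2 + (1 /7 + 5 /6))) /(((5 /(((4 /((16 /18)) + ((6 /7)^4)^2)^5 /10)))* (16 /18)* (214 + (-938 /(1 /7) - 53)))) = -22122426362707376005238255091596179892643 /59679279267103817460459285243256730269504000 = -0.00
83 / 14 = 5.93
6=6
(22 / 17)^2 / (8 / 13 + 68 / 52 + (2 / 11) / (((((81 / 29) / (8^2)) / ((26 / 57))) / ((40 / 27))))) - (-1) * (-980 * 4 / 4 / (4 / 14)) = -83721436131842 / 24411097385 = -3429.65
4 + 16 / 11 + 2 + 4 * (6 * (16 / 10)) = 2522 / 55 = 45.85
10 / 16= 5 / 8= 0.62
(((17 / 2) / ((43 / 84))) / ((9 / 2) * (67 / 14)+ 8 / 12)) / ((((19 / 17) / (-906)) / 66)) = -60967523232 / 1523705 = -40012.68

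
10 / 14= 5 / 7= 0.71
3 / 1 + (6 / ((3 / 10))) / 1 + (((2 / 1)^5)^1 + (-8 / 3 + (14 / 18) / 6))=2833 / 54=52.46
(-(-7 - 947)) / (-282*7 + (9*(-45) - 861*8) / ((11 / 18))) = -159 / 2318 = -0.07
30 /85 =6 /17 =0.35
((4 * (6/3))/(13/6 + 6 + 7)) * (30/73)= 1440/6643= 0.22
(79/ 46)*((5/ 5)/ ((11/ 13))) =1027/ 506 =2.03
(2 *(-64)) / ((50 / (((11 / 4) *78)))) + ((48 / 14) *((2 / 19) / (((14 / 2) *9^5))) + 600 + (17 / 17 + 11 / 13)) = 314015028928 / 5955583725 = 52.73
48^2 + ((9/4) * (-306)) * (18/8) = 6039/8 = 754.88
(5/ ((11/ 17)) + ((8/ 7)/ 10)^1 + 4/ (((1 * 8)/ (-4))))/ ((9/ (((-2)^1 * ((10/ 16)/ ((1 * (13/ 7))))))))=-173/ 396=-0.44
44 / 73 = 0.60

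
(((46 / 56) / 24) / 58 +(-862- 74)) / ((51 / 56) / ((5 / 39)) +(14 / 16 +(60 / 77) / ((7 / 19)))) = -14045382505 / 151462128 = -92.73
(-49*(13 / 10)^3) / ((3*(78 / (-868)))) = 1796977 / 4500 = 399.33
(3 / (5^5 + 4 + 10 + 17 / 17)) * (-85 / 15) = -17 / 3140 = -0.01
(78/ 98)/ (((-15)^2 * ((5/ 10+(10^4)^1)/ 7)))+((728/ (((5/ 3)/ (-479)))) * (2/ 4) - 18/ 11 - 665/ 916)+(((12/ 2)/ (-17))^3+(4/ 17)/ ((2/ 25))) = -104613.07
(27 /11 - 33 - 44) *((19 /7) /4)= -3895 /77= -50.58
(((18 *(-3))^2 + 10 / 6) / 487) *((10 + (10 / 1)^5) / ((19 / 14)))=441493.76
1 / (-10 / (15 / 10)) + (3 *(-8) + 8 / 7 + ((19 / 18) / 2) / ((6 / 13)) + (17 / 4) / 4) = -314513 / 15120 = -20.80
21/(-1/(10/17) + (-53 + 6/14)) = -1470/3799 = -0.39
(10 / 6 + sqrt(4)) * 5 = 55 / 3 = 18.33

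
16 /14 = 8 /7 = 1.14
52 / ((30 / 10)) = 52 / 3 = 17.33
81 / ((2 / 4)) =162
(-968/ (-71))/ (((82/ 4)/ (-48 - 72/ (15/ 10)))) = -185856/ 2911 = -63.85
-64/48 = -1.33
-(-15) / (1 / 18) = 270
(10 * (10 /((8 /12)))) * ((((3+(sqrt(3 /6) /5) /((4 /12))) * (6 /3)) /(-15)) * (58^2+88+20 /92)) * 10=-47640600 /23 - 4764060 * sqrt(2) /23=-2364260.79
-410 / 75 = -82 / 15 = -5.47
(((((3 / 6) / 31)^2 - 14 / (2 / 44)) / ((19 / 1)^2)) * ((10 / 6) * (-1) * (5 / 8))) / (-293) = -29598775 / 9758193888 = -0.00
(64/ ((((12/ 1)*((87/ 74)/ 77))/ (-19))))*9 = -1732192/ 29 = -59730.76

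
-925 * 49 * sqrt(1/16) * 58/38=-1314425/76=-17295.07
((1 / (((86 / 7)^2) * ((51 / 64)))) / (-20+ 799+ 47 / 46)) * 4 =144256 / 3383542419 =0.00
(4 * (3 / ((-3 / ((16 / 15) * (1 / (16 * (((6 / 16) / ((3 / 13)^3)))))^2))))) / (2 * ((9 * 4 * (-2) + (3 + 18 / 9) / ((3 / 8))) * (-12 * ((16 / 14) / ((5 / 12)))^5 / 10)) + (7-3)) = -5672362500 / 6928008529523461159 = -0.00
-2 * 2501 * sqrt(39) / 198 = -2501 * sqrt(39) / 99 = -157.77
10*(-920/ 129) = -9200/ 129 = -71.32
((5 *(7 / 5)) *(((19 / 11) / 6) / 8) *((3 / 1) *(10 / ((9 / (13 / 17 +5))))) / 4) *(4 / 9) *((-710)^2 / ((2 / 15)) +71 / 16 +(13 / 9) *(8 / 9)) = 14514719912525 / 7138368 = 2033338.70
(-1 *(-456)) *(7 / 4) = 798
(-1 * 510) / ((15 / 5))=-170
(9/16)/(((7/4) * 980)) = 9/27440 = 0.00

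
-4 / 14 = -2 / 7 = -0.29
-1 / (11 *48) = -1 / 528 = -0.00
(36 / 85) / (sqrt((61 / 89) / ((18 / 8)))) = 54 * sqrt(5429) / 5185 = 0.77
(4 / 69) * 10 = 40 / 69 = 0.58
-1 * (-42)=42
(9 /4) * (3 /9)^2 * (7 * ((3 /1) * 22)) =231 /2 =115.50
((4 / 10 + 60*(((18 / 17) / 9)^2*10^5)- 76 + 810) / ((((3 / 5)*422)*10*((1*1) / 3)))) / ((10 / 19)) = 287520369 / 1524475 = 188.60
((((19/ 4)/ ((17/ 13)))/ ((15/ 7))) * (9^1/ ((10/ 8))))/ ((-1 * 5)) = -5187/ 2125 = -2.44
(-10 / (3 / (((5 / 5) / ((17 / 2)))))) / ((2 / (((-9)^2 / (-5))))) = 54 / 17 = 3.18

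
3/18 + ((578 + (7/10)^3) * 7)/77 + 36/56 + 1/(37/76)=473847511/8547000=55.44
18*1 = 18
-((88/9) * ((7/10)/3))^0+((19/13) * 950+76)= 19025/13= 1463.46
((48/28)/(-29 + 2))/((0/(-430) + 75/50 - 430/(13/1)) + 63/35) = 520/243873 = 0.00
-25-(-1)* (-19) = -44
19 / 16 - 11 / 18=83 / 144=0.58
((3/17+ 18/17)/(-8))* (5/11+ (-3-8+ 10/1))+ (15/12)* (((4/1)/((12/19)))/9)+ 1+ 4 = 5.96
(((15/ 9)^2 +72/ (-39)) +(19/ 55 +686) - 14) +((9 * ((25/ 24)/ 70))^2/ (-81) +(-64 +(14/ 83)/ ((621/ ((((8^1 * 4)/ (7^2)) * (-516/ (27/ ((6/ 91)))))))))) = 844982193672217/ 1386861315840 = 609.28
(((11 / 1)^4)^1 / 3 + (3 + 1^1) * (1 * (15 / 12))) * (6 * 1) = 29312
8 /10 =4 /5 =0.80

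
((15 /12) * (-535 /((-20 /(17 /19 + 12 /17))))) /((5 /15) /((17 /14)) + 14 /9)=497871 /17024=29.25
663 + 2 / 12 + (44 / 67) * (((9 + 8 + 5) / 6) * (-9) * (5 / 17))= 4488521 / 6834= 656.79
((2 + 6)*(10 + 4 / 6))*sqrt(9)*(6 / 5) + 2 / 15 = 922 / 3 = 307.33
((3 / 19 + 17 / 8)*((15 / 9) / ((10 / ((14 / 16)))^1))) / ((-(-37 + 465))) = -2429 / 3122688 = -0.00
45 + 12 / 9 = 139 / 3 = 46.33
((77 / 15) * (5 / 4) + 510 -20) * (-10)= -29785 / 6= -4964.17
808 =808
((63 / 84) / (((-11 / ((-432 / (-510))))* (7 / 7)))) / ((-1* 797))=54 / 745195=0.00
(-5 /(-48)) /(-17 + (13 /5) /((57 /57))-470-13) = -25 /119376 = -0.00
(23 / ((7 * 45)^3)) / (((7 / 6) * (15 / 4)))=184 / 1093955625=0.00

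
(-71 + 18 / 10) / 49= -346 / 245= -1.41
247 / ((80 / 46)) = 142.02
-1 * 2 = -2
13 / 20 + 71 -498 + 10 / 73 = -622271 / 1460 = -426.21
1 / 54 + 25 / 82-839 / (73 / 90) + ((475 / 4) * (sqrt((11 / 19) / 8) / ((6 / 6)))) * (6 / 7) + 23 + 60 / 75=-408200671 / 404055 + 75 * sqrt(418) / 56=-982.88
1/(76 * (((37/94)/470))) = 11045/703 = 15.71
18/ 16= 9/ 8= 1.12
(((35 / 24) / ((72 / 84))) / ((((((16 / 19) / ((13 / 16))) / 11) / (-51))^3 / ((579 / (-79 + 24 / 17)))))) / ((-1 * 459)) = -4659497389566684665 / 1062199099392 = -4386651.61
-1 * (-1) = 1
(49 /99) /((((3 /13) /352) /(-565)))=-11516960 /27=-426554.07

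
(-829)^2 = 687241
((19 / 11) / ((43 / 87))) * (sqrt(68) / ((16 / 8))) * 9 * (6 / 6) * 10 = 148770 * sqrt(17) / 473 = 1296.82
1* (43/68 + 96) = 6571/68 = 96.63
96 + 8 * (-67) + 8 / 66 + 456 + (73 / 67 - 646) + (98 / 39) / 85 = -1536157339 / 2443155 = -628.76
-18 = -18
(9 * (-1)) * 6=-54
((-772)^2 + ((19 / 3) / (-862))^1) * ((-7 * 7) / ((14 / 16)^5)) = -3607322869760 / 63357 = -56936453.27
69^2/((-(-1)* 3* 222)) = 529/74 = 7.15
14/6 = 2.33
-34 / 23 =-1.48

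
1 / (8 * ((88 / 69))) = 69 / 704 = 0.10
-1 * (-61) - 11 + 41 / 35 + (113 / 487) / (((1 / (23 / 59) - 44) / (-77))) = 51.60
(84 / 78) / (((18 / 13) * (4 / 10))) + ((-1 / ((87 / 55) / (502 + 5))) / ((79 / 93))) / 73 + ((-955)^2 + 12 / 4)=2745535672147 / 3010374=912024.78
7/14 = 1/2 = 0.50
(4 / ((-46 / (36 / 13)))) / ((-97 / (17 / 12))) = 102 / 29003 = 0.00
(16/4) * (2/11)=8/11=0.73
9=9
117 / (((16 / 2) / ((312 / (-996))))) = -1521 / 332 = -4.58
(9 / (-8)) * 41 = -369 / 8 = -46.12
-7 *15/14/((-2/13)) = 195/4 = 48.75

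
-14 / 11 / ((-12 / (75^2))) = 13125 / 22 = 596.59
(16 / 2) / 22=4 / 11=0.36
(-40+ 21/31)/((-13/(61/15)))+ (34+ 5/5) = 285934/6045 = 47.30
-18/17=-1.06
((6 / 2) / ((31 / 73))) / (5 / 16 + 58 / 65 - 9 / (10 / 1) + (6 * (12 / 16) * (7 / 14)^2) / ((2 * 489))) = 18562440 / 803923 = 23.09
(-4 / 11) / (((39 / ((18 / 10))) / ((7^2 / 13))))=-588 / 9295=-0.06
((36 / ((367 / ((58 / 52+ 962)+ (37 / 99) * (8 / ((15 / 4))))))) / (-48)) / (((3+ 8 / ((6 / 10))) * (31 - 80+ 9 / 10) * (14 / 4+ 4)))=5316667 / 15903317430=0.00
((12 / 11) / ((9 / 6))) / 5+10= 558 / 55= 10.15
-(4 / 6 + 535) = -1607 / 3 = -535.67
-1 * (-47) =47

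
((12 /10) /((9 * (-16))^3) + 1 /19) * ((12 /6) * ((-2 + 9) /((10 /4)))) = 17418107 /59097600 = 0.29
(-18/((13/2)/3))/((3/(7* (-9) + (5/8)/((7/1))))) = 2439/14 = 174.21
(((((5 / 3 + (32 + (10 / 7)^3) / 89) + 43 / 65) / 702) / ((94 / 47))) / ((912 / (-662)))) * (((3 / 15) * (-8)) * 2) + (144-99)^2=1205859494922034 / 595484846775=2025.00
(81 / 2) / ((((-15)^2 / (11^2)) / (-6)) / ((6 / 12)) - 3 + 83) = 9801 / 19210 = 0.51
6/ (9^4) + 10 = 21872/ 2187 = 10.00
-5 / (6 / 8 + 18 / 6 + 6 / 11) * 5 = -1100 / 189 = -5.82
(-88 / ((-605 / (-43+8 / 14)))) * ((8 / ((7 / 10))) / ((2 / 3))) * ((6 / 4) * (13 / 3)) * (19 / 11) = -640224 / 539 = -1187.80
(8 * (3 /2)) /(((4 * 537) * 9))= 1 /1611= 0.00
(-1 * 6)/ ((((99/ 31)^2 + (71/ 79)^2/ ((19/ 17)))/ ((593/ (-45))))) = 67574970467/ 9334106970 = 7.24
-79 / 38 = -2.08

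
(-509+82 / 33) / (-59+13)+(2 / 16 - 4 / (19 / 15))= 920441 / 115368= 7.98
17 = 17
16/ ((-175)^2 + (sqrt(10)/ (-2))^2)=32/ 61255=0.00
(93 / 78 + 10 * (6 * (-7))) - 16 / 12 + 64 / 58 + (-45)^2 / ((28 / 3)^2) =-350949821 / 886704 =-395.79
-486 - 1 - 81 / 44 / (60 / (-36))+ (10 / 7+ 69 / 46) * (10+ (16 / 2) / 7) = -4886173 / 10780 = -453.26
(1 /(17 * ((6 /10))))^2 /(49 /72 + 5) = 200 /118201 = 0.00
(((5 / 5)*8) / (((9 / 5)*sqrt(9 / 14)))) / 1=5.54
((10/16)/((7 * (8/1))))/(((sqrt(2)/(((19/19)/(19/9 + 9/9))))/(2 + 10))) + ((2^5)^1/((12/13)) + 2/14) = 135 * sqrt(2)/6272 + 731/21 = 34.84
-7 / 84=-1 / 12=-0.08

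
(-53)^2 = 2809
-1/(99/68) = -68/99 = -0.69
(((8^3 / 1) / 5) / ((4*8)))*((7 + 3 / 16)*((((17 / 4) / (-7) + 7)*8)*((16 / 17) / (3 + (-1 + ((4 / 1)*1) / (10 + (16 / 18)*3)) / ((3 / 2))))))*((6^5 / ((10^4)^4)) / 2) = 57024567 / 337011718750000000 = 0.00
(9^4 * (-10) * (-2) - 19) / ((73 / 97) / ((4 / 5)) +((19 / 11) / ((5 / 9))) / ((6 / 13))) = 17089.95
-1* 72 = -72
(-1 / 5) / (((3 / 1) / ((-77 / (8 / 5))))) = 77 / 24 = 3.21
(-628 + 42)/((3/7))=-4102/3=-1367.33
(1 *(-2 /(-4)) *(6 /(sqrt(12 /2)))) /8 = 0.15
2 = 2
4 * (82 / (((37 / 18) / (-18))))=-106272 / 37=-2872.22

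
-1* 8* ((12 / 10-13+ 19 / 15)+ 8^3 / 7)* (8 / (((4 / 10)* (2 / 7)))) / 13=-2697.03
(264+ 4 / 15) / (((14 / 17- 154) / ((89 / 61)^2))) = -133445087 / 36335565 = -3.67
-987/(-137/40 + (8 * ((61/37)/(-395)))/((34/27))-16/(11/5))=92.03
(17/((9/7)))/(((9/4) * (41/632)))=300832/3321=90.58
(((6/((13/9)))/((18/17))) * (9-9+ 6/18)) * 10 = 170/13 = 13.08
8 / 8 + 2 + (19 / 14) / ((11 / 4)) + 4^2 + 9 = 2194 / 77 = 28.49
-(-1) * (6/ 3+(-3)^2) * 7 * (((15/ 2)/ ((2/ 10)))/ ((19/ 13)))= 75075/ 38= 1975.66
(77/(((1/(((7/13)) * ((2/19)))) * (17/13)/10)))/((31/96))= 1034880/10013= 103.35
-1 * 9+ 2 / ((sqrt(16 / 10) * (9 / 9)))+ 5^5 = sqrt(10) / 2+ 3116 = 3117.58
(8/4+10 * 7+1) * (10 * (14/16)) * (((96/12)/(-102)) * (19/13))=-73.22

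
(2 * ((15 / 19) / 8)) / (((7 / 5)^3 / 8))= 3750 / 6517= 0.58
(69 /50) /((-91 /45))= -621 /910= -0.68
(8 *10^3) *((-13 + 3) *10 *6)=-4800000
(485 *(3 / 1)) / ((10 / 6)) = 873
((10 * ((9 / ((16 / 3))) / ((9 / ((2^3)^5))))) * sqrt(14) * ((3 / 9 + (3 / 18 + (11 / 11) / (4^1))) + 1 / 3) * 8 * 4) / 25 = 425984 * sqrt(14) / 5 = 318777.24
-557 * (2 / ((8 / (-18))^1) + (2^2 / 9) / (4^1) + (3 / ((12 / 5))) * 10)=-40661 / 9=-4517.89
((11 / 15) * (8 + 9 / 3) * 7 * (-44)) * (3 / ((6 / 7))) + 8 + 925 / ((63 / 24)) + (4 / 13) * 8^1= -3791526 / 455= -8333.02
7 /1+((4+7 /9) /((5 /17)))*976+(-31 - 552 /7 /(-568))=354053977 /22365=15830.72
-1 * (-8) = 8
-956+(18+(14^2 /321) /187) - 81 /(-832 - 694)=-85916766193 /91601202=-937.94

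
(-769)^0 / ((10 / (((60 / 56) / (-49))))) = -3 / 1372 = -0.00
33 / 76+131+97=17361 / 76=228.43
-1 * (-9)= 9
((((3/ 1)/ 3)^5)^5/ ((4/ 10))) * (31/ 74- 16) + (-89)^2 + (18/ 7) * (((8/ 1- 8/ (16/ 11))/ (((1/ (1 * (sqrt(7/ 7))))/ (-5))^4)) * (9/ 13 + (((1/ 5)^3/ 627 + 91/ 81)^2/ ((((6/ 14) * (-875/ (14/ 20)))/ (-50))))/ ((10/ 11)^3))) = 1876344614590333549/ 166141879312500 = 11293.63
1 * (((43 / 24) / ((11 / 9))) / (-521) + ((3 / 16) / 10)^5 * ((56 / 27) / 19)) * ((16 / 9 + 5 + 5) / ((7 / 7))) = -70944352021397 / 2140844851200000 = -0.03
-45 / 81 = -5 / 9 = -0.56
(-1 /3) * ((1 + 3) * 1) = -4 /3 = -1.33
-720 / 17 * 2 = -1440 / 17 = -84.71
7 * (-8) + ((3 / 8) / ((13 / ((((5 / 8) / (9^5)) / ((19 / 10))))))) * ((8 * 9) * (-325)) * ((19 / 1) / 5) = -490013 / 8748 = -56.01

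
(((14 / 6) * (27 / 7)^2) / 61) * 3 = 729 / 427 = 1.71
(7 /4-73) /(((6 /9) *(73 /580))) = -123975 /146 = -849.14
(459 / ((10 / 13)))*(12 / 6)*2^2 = 23868 / 5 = 4773.60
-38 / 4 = -19 / 2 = -9.50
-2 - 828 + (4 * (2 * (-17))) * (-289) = 38474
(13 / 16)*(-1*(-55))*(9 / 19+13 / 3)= 97955 / 456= 214.81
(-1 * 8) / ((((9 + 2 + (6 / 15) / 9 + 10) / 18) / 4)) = -25920 / 947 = -27.37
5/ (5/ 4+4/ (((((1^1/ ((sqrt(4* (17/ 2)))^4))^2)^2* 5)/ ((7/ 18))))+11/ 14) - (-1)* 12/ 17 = 8400374528768664/ 11900530582270549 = 0.71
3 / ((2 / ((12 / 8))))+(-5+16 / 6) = -1 / 12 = -0.08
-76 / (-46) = 38 / 23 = 1.65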